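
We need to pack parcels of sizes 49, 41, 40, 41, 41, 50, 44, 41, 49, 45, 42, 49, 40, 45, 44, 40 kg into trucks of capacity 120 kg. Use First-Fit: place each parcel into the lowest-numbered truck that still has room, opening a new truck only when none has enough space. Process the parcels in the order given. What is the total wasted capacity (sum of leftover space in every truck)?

Put 49 kg in truck 1; 71 kg remain.
Put 41 kg in truck 1; 30 kg remain.
Put 40 kg in truck 2; 80 kg remain.
Put 41 kg in truck 2; 39 kg remain.
Put 41 kg in truck 3; 79 kg remain.
Put 50 kg in truck 3; 29 kg remain.
Put 44 kg in truck 4; 76 kg remain.
Put 41 kg in truck 4; 35 kg remain.
Put 49 kg in truck 5; 71 kg remain.
Put 45 kg in truck 5; 26 kg remain.
Put 42 kg in truck 6; 78 kg remain.
Put 49 kg in truck 6; 29 kg remain.
Put 40 kg in truck 7; 80 kg remain.
Put 45 kg in truck 7; 35 kg remain.
Put 44 kg in truck 8; 76 kg remain.
Put 40 kg in truck 8; 36 kg remain.
8 trucks × 120 kg = 960 kg; used 701 kg; unused 259 kg.

259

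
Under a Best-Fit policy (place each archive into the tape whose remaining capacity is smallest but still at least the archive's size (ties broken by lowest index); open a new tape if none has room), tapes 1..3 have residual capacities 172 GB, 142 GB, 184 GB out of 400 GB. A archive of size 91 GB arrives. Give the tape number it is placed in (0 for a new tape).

Tapes with room: tape 1 (172 GB), tape 2 (142 GB), tape 3 (184 GB).
Tightest fit is tape 2 with 142 GB free.

2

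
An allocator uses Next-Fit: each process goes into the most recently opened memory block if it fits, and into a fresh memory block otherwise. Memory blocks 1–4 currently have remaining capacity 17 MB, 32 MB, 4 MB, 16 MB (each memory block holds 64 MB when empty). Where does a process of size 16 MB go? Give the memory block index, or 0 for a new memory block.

Next-Fit only looks at memory block 4, which has 16 MB free.
16 MB fits there.

4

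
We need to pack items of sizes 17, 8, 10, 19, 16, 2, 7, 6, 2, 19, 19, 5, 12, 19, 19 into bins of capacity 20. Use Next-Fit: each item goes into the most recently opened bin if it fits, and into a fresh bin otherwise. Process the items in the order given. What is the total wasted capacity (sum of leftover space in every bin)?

20

bin 1: place 17, 3 left
bin 2: place 8, 12 left
bin 2: place 10, 2 left
bin 3: place 19, 1 left
bin 4: place 16, 4 left
bin 4: place 2, 2 left
bin 5: place 7, 13 left
bin 5: place 6, 7 left
bin 5: place 2, 5 left
bin 6: place 19, 1 left
bin 7: place 19, 1 left
bin 8: place 5, 15 left
bin 8: place 12, 3 left
bin 9: place 19, 1 left
bin 10: place 19, 1 left
10 bins × 20 = 200; used 180; unused 20.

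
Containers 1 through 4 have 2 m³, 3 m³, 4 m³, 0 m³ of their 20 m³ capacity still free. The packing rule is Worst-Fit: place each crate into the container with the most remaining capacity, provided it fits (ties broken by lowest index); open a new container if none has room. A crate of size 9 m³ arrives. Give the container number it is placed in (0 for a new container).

0

No container has ≥ 9 m³ free, so a new container is opened.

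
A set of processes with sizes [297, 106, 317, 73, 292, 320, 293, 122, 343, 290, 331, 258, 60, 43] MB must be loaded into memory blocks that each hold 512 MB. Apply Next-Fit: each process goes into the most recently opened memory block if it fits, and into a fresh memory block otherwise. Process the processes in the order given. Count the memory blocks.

9

Put 297 MB in memory block 1; 215 MB remain.
Put 106 MB in memory block 1; 109 MB remain.
Put 317 MB in memory block 2; 195 MB remain.
Put 73 MB in memory block 2; 122 MB remain.
Put 292 MB in memory block 3; 220 MB remain.
Put 320 MB in memory block 4; 192 MB remain.
Put 293 MB in memory block 5; 219 MB remain.
Put 122 MB in memory block 5; 97 MB remain.
Put 343 MB in memory block 6; 169 MB remain.
Put 290 MB in memory block 7; 222 MB remain.
Put 331 MB in memory block 8; 181 MB remain.
Put 258 MB in memory block 9; 254 MB remain.
Put 60 MB in memory block 9; 194 MB remain.
Put 43 MB in memory block 9; 151 MB remain.
Final memory blocks: [297,106] [317,73] [292] [320] [293,122] [343] [290] [331] [258,60,43].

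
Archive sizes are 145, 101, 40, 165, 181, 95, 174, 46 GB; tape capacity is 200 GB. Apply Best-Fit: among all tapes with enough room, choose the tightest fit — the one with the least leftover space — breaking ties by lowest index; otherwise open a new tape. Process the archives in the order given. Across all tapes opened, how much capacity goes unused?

tape 1: place 145 GB, 55 GB left
tape 2: place 101 GB, 99 GB left
tape 1: place 40 GB, 15 GB left
tape 3: place 165 GB, 35 GB left
tape 4: place 181 GB, 19 GB left
tape 2: place 95 GB, 4 GB left
tape 5: place 174 GB, 26 GB left
tape 6: place 46 GB, 154 GB left
6 tapes × 200 GB = 1200 GB; used 947 GB; unused 253 GB.

253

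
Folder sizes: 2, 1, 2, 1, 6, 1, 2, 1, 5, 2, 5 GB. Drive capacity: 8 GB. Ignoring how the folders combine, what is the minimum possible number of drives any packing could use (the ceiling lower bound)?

Total size = 2 + 1 + 2 + 1 + 6 + 1 + 2 + 1 + 5 + 2 + 5 = 28 GB.
⌈28 / 8⌉ = 4.

4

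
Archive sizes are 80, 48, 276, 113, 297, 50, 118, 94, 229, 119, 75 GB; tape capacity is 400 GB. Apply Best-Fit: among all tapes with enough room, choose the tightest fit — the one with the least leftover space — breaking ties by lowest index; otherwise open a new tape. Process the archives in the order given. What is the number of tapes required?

5

tape 1: place 80 GB, 320 GB left
tape 1: place 48 GB, 272 GB left
tape 2: place 276 GB, 124 GB left
tape 2: place 113 GB, 11 GB left
tape 3: place 297 GB, 103 GB left
tape 3: place 50 GB, 53 GB left
tape 1: place 118 GB, 154 GB left
tape 1: place 94 GB, 60 GB left
tape 4: place 229 GB, 171 GB left
tape 4: place 119 GB, 52 GB left
tape 5: place 75 GB, 325 GB left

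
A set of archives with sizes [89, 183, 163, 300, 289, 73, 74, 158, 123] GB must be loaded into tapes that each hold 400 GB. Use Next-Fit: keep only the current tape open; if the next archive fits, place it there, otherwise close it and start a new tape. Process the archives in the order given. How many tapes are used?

89 GB → tape 1 (remaining 311 GB)
183 GB → tape 1 (remaining 128 GB)
163 GB → tape 2 (remaining 237 GB)
300 GB → tape 3 (remaining 100 GB)
289 GB → tape 4 (remaining 111 GB)
73 GB → tape 4 (remaining 38 GB)
74 GB → tape 5 (remaining 326 GB)
158 GB → tape 5 (remaining 168 GB)
123 GB → tape 5 (remaining 45 GB)
Final tapes: [89,183] [163] [300] [289,73] [74,158,123].

5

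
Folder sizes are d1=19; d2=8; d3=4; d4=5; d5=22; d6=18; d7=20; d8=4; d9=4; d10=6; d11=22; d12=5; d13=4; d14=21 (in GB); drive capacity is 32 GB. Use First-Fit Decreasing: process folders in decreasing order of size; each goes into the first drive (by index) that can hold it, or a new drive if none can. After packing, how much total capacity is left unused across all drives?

30

Sorted descending: 22, 22, 21, 20, 19, 18, 8, 6, 5, 5, 4, 4, 4, 4.
drive 1: place 22 GB, 10 GB left
drive 2: place 22 GB, 10 GB left
drive 3: place 21 GB, 11 GB left
drive 4: place 20 GB, 12 GB left
drive 5: place 19 GB, 13 GB left
drive 6: place 18 GB, 14 GB left
drive 1: place 8 GB, 2 GB left
drive 2: place 6 GB, 4 GB left
drive 3: place 5 GB, 6 GB left
drive 3: place 5 GB, 1 GB left
drive 2: place 4 GB, 0 GB left
drive 4: place 4 GB, 8 GB left
drive 4: place 4 GB, 4 GB left
drive 4: place 4 GB, 0 GB left
6 drives × 32 GB = 192 GB; used 162 GB; unused 30 GB.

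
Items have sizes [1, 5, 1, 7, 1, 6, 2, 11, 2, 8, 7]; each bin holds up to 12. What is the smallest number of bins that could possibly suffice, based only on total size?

Total size = 1 + 5 + 1 + 7 + 1 + 6 + 2 + 11 + 2 + 8 + 7 = 51.
⌈51 / 12⌉ = 5.

5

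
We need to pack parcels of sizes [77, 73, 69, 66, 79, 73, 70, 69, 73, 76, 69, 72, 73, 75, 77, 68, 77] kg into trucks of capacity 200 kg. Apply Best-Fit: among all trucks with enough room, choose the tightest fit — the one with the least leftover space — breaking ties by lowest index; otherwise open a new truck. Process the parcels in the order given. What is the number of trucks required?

Put 77 kg in truck 1; 123 kg remain.
Put 73 kg in truck 1; 50 kg remain.
Put 69 kg in truck 2; 131 kg remain.
Put 66 kg in truck 2; 65 kg remain.
Put 79 kg in truck 3; 121 kg remain.
Put 73 kg in truck 3; 48 kg remain.
Put 70 kg in truck 4; 130 kg remain.
Put 69 kg in truck 4; 61 kg remain.
Put 73 kg in truck 5; 127 kg remain.
Put 76 kg in truck 5; 51 kg remain.
Put 69 kg in truck 6; 131 kg remain.
Put 72 kg in truck 6; 59 kg remain.
Put 73 kg in truck 7; 127 kg remain.
Put 75 kg in truck 7; 52 kg remain.
Put 77 kg in truck 8; 123 kg remain.
Put 68 kg in truck 8; 55 kg remain.
Put 77 kg in truck 9; 123 kg remain.
Final trucks: [77,73] [69,66] [79,73] [70,69] [73,76] [69,72] [73,75] [77,68] [77].

9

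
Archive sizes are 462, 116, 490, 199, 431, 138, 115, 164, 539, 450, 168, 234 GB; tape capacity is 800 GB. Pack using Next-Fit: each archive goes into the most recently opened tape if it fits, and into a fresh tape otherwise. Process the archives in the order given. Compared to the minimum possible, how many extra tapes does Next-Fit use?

Next-Fit: [462,116] [490,199] [431,138,115] [164,539] [450,168] [234] → 6 tapes.
Total size 3506 GB; any packing needs at least ⌈3506/800⌉ = 5 tapes.
An optimal packing achieves that bound: [539,234] [490,199] [462,168,164] [450,138,116] [431,115] → 5 tapes.
Excess: 6 − 5 = 1.

1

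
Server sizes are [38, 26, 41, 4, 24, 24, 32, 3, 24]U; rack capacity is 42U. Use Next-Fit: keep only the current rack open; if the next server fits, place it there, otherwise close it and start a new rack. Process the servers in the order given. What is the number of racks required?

Put 38U in rack 1; 4U remain.
Put 26U in rack 2; 16U remain.
Put 41U in rack 3; 1U remain.
Put 4U in rack 4; 38U remain.
Put 24U in rack 4; 14U remain.
Put 24U in rack 5; 18U remain.
Put 32U in rack 6; 10U remain.
Put 3U in rack 6; 7U remain.
Put 24U in rack 7; 18U remain.

7 racks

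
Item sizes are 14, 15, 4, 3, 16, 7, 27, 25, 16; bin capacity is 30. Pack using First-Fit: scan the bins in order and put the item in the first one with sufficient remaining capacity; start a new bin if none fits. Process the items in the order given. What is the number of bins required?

5

bin 1: place 14, 16 left
bin 1: place 15, 1 left
bin 2: place 4, 26 left
bin 2: place 3, 23 left
bin 2: place 16, 7 left
bin 2: place 7, 0 left
bin 3: place 27, 3 left
bin 4: place 25, 5 left
bin 5: place 16, 14 left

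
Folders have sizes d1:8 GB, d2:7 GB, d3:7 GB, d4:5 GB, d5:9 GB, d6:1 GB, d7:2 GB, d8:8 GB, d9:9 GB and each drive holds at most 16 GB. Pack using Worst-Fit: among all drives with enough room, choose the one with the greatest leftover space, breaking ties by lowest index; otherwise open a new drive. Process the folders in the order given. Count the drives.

drive 1: place d1 (8 GB), 8 GB left
drive 1: place d2 (7 GB), 1 GB left
drive 2: place d3 (7 GB), 9 GB left
drive 2: place d4 (5 GB), 4 GB left
drive 3: place d5 (9 GB), 7 GB left
drive 3: place d6 (1 GB), 6 GB left
drive 3: place d7 (2 GB), 4 GB left
drive 4: place d8 (8 GB), 8 GB left
drive 5: place d9 (9 GB), 7 GB left

5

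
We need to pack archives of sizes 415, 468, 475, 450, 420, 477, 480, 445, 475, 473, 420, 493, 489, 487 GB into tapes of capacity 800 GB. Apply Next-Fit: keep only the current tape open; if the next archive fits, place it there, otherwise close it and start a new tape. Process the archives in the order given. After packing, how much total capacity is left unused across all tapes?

4733

Put 415 GB in tape 1; 385 GB remain.
Put 468 GB in tape 2; 332 GB remain.
Put 475 GB in tape 3; 325 GB remain.
Put 450 GB in tape 4; 350 GB remain.
Put 420 GB in tape 5; 380 GB remain.
Put 477 GB in tape 6; 323 GB remain.
Put 480 GB in tape 7; 320 GB remain.
Put 445 GB in tape 8; 355 GB remain.
Put 475 GB in tape 9; 325 GB remain.
Put 473 GB in tape 10; 327 GB remain.
Put 420 GB in tape 11; 380 GB remain.
Put 493 GB in tape 12; 307 GB remain.
Put 489 GB in tape 13; 311 GB remain.
Put 487 GB in tape 14; 313 GB remain.
14 tapes × 800 GB = 11200 GB; used 6467 GB; unused 4733 GB.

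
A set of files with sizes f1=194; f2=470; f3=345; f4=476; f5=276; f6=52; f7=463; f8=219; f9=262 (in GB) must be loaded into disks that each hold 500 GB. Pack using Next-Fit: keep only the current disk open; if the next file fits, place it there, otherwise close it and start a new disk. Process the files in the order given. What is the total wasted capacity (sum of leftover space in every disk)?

743

Put f1 (194 GB) in disk 1; 306 GB remain.
Put f2 (470 GB) in disk 2; 30 GB remain.
Put f3 (345 GB) in disk 3; 155 GB remain.
Put f4 (476 GB) in disk 4; 24 GB remain.
Put f5 (276 GB) in disk 5; 224 GB remain.
Put f6 (52 GB) in disk 5; 172 GB remain.
Put f7 (463 GB) in disk 6; 37 GB remain.
Put f8 (219 GB) in disk 7; 281 GB remain.
Put f9 (262 GB) in disk 7; 19 GB remain.
7 disks × 500 GB = 3500 GB; used 2757 GB; unused 743 GB.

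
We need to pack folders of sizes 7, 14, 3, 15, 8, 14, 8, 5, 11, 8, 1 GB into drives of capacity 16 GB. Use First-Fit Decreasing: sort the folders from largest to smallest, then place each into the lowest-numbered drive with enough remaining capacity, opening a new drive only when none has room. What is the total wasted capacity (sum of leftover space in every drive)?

Sorted descending: 15, 14, 14, 11, 8, 8, 8, 7, 5, 3, 1.
Put 15 GB in drive 1; 1 GB remain.
Put 14 GB in drive 2; 2 GB remain.
Put 14 GB in drive 3; 2 GB remain.
Put 11 GB in drive 4; 5 GB remain.
Put 8 GB in drive 5; 8 GB remain.
Put 8 GB in drive 5; 0 GB remain.
Put 8 GB in drive 6; 8 GB remain.
Put 7 GB in drive 6; 1 GB remain.
Put 5 GB in drive 4; 0 GB remain.
Put 3 GB in drive 7; 13 GB remain.
Put 1 GB in drive 1; 0 GB remain.
7 drives × 16 GB = 112 GB; used 94 GB; unused 18 GB.

18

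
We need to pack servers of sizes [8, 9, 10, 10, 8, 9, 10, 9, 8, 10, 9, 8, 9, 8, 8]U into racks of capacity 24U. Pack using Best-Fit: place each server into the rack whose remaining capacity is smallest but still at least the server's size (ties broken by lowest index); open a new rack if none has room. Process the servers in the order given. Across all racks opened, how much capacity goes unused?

59

rack 1: place 8U, 16U left
rack 1: place 9U, 7U left
rack 2: place 10U, 14U left
rack 2: place 10U, 4U left
rack 3: place 8U, 16U left
rack 3: place 9U, 7U left
rack 4: place 10U, 14U left
rack 4: place 9U, 5U left
rack 5: place 8U, 16U left
rack 5: place 10U, 6U left
rack 6: place 9U, 15U left
rack 6: place 8U, 7U left
rack 7: place 9U, 15U left
rack 7: place 8U, 7U left
rack 8: place 8U, 16U left
8 racks × 24U = 192U; used 133U; unused 59U.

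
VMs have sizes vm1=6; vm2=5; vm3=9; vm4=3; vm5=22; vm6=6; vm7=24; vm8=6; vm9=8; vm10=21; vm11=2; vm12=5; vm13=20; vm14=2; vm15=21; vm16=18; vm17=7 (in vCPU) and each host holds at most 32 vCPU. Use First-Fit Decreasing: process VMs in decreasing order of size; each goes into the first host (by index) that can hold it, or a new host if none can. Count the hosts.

Sorted descending: 24, 22, 21, 21, 20, 18, 9, 8, 7, 6, 6, 6, 5, 5, 3, 2, 2.
Put 24 vCPU in host 1; 8 vCPU remain.
Put 22 vCPU in host 2; 10 vCPU remain.
Put 21 vCPU in host 3; 11 vCPU remain.
Put 21 vCPU in host 4; 11 vCPU remain.
Put 20 vCPU in host 5; 12 vCPU remain.
Put 18 vCPU in host 6; 14 vCPU remain.
Put 9 vCPU in host 2; 1 vCPU remain.
Put 8 vCPU in host 1; 0 vCPU remain.
Put 7 vCPU in host 3; 4 vCPU remain.
Put 6 vCPU in host 4; 5 vCPU remain.
Put 6 vCPU in host 5; 6 vCPU remain.
Put 6 vCPU in host 5; 0 vCPU remain.
Put 5 vCPU in host 4; 0 vCPU remain.
Put 5 vCPU in host 6; 9 vCPU remain.
Put 3 vCPU in host 3; 1 vCPU remain.
Put 2 vCPU in host 6; 7 vCPU remain.
Put 2 vCPU in host 6; 5 vCPU remain.

6 hosts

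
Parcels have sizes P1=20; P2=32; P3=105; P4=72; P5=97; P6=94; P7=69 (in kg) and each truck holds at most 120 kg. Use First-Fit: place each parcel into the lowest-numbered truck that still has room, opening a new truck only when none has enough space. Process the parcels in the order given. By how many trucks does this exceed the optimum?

1

First-Fit: [20,32] [105] [72] [97] [94] [69] → 6 trucks.
Total size 489 kg; any packing needs at least ⌈489/120⌉ = 5 trucks.
An optimal packing achieves that bound: [105] [97,20] [94] [72,32] [69] → 5 trucks.
Excess: 6 − 5 = 1.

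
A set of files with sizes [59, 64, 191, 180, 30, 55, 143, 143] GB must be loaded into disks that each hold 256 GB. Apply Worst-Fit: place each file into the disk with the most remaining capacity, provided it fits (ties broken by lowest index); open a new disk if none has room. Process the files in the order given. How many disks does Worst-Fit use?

59 GB → disk 1 (remaining 197 GB)
64 GB → disk 1 (remaining 133 GB)
191 GB → disk 2 (remaining 65 GB)
180 GB → disk 3 (remaining 76 GB)
30 GB → disk 1 (remaining 103 GB)
55 GB → disk 1 (remaining 48 GB)
143 GB → disk 4 (remaining 113 GB)
143 GB → disk 5 (remaining 113 GB)
Final disks: [59,64,30,55] [191] [180] [143] [143].

5 disks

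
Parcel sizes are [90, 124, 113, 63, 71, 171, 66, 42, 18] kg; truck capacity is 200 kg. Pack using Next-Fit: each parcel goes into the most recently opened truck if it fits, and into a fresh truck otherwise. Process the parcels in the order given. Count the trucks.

6 trucks

truck 1: place 90 kg, 110 kg left
truck 2: place 124 kg, 76 kg left
truck 3: place 113 kg, 87 kg left
truck 3: place 63 kg, 24 kg left
truck 4: place 71 kg, 129 kg left
truck 5: place 171 kg, 29 kg left
truck 6: place 66 kg, 134 kg left
truck 6: place 42 kg, 92 kg left
truck 6: place 18 kg, 74 kg left
Final trucks: [90] [124] [113,63] [71] [171] [66,42,18].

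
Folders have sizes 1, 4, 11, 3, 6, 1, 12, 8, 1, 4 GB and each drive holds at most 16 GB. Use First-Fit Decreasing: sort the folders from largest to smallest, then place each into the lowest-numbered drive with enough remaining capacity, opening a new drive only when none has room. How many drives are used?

4 drives

Sorted descending: 12, 11, 8, 6, 4, 4, 3, 1, 1, 1.
Put 12 GB in drive 1; 4 GB remain.
Put 11 GB in drive 2; 5 GB remain.
Put 8 GB in drive 3; 8 GB remain.
Put 6 GB in drive 3; 2 GB remain.
Put 4 GB in drive 1; 0 GB remain.
Put 4 GB in drive 2; 1 GB remain.
Put 3 GB in drive 4; 13 GB remain.
Put 1 GB in drive 2; 0 GB remain.
Put 1 GB in drive 3; 1 GB remain.
Put 1 GB in drive 3; 0 GB remain.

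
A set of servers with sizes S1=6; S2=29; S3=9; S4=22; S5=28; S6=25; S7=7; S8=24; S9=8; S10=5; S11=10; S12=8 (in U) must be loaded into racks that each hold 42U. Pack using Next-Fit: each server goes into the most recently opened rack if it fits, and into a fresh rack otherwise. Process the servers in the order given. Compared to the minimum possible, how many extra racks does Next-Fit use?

1

Next-Fit: [6,29] [9,22] [28] [25,7] [24,8,5] [10,8] → 6 racks.
Total size 181U; any packing needs at least ⌈181/42⌉ = 5 racks.
An optimal packing achieves that bound: [29,10] [28,9,5] [25,8,8] [24,7,6] [22] → 5 racks.
Excess: 6 − 5 = 1.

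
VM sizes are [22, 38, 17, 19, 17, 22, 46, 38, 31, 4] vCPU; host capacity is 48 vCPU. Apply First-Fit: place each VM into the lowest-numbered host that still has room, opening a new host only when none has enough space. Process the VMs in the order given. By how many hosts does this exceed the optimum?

First-Fit: [22,17,4] [38] [19,17] [22] [46] [38] [31] → 7 hosts.
Total size 254 vCPU; any packing needs at least ⌈254/48⌉ = 6 hosts.
An optimal packing achieves that bound: [46] [38,4] [38] [31,17] [22,22] [19,17] → 6 hosts.
Excess: 7 − 6 = 1.

1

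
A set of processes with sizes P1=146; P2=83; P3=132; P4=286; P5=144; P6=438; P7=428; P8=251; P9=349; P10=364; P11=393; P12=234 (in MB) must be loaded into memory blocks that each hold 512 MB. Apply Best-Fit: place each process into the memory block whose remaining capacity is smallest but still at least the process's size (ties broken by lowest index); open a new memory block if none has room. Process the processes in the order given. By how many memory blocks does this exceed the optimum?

Best-Fit: [146,83,132,144] [286] [438] [428] [251,234] [349] [364] [393] → 8 memory blocks.
Total size 3248 MB; any packing needs at least ⌈3248/512⌉ = 7 memory blocks.
An optimal packing achieves that bound: [438] [428,83] [393] [364,146] [349,144] [286,132] [251,234] → 7 memory blocks.
Excess: 8 − 7 = 1.

1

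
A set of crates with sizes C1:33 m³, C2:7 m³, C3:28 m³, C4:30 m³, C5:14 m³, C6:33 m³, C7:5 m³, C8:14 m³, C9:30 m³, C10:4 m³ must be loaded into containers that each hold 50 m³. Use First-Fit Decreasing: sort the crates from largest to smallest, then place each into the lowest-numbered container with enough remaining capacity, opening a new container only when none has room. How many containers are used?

Sorted descending: 33, 33, 30, 30, 28, 14, 14, 7, 5, 4.
Put 33 m³ in container 1; 17 m³ remain.
Put 33 m³ in container 2; 17 m³ remain.
Put 30 m³ in container 3; 20 m³ remain.
Put 30 m³ in container 4; 20 m³ remain.
Put 28 m³ in container 5; 22 m³ remain.
Put 14 m³ in container 1; 3 m³ remain.
Put 14 m³ in container 2; 3 m³ remain.
Put 7 m³ in container 3; 13 m³ remain.
Put 5 m³ in container 3; 8 m³ remain.
Put 4 m³ in container 3; 4 m³ remain.

5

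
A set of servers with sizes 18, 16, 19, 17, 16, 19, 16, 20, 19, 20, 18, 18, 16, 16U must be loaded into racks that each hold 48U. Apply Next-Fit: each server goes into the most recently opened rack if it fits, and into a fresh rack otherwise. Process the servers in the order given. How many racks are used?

rack 1: place 18U, 30U left
rack 1: place 16U, 14U left
rack 2: place 19U, 29U left
rack 2: place 17U, 12U left
rack 3: place 16U, 32U left
rack 3: place 19U, 13U left
rack 4: place 16U, 32U left
rack 4: place 20U, 12U left
rack 5: place 19U, 29U left
rack 5: place 20U, 9U left
rack 6: place 18U, 30U left
rack 6: place 18U, 12U left
rack 7: place 16U, 32U left
rack 7: place 16U, 16U left
Final racks: [18,16] [19,17] [16,19] [16,20] [19,20] [18,18] [16,16].

7 racks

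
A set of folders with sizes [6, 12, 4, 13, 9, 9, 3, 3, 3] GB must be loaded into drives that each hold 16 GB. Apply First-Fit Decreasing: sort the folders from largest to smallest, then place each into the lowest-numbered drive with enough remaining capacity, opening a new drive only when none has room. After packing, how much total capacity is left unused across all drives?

Sorted descending: 13, 12, 9, 9, 6, 4, 3, 3, 3.
Put 13 GB in drive 1; 3 GB remain.
Put 12 GB in drive 2; 4 GB remain.
Put 9 GB in drive 3; 7 GB remain.
Put 9 GB in drive 4; 7 GB remain.
Put 6 GB in drive 3; 1 GB remain.
Put 4 GB in drive 2; 0 GB remain.
Put 3 GB in drive 1; 0 GB remain.
Put 3 GB in drive 4; 4 GB remain.
Put 3 GB in drive 4; 1 GB remain.
4 drives × 16 GB = 64 GB; used 62 GB; unused 2 GB.

2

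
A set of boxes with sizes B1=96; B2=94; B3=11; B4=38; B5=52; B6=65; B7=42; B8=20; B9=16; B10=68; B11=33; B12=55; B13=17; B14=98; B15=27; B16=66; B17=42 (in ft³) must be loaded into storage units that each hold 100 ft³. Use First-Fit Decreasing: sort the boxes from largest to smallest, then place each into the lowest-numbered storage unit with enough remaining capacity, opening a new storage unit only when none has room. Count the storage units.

9

Sorted descending: 98, 96, 94, 68, 66, 65, 55, 52, 42, 42, 38, 33, 27, 20, 17, 16, 11.
storage unit 1: place 98 ft³, 2 ft³ left
storage unit 2: place 96 ft³, 4 ft³ left
storage unit 3: place 94 ft³, 6 ft³ left
storage unit 4: place 68 ft³, 32 ft³ left
storage unit 5: place 66 ft³, 34 ft³ left
storage unit 6: place 65 ft³, 35 ft³ left
storage unit 7: place 55 ft³, 45 ft³ left
storage unit 8: place 52 ft³, 48 ft³ left
storage unit 7: place 42 ft³, 3 ft³ left
storage unit 8: place 42 ft³, 6 ft³ left
storage unit 9: place 38 ft³, 62 ft³ left
storage unit 5: place 33 ft³, 1 ft³ left
storage unit 4: place 27 ft³, 5 ft³ left
storage unit 6: place 20 ft³, 15 ft³ left
storage unit 9: place 17 ft³, 45 ft³ left
storage unit 9: place 16 ft³, 29 ft³ left
storage unit 6: place 11 ft³, 4 ft³ left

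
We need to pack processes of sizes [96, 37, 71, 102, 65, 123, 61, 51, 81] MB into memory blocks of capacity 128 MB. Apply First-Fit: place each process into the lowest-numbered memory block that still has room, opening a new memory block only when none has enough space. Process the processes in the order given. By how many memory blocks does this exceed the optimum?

1

First-Fit: [96] [37,71] [102] [65,61] [123] [51] [81] → 7 memory blocks.
Total size 687 MB; any packing needs at least ⌈687/128⌉ = 6 memory blocks.
An optimal packing achieves that bound: [123] [102] [96] [81,37] [71,51] [65,61] → 6 memory blocks.
Excess: 7 − 6 = 1.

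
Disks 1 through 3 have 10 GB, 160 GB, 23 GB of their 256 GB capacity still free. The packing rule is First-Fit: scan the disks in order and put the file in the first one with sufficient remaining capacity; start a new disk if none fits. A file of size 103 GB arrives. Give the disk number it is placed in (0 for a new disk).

Disks with room: disk 2 (160 GB).
The first with room is disk 2.

2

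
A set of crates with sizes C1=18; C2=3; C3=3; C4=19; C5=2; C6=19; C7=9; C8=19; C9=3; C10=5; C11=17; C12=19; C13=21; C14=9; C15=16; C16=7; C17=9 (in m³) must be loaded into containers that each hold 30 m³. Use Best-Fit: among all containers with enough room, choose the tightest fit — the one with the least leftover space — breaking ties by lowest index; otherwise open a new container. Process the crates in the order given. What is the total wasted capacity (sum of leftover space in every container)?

container 1: place C1 (18 m³), 12 m³ left
container 1: place C2 (3 m³), 9 m³ left
container 1: place C3 (3 m³), 6 m³ left
container 2: place C4 (19 m³), 11 m³ left
container 1: place C5 (2 m³), 4 m³ left
container 3: place C6 (19 m³), 11 m³ left
container 2: place C7 (9 m³), 2 m³ left
container 4: place C8 (19 m³), 11 m³ left
container 1: place C9 (3 m³), 1 m³ left
container 3: place C10 (5 m³), 6 m³ left
container 5: place C11 (17 m³), 13 m³ left
container 6: place C12 (19 m³), 11 m³ left
container 7: place C13 (21 m³), 9 m³ left
container 7: place C14 (9 m³), 0 m³ left
container 8: place C15 (16 m³), 14 m³ left
container 4: place C16 (7 m³), 4 m³ left
container 6: place C17 (9 m³), 2 m³ left
8 containers × 30 m³ = 240 m³; used 198 m³; unused 42 m³.

42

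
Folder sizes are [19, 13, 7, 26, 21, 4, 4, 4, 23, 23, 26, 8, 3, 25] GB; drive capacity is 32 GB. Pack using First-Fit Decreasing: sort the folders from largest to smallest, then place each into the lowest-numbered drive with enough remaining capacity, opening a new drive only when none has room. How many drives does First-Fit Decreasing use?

Sorted descending: 26, 26, 25, 23, 23, 21, 19, 13, 8, 7, 4, 4, 4, 3.
drive 1: place 26 GB, 6 GB left
drive 2: place 26 GB, 6 GB left
drive 3: place 25 GB, 7 GB left
drive 4: place 23 GB, 9 GB left
drive 5: place 23 GB, 9 GB left
drive 6: place 21 GB, 11 GB left
drive 7: place 19 GB, 13 GB left
drive 7: place 13 GB, 0 GB left
drive 4: place 8 GB, 1 GB left
drive 3: place 7 GB, 0 GB left
drive 1: place 4 GB, 2 GB left
drive 2: place 4 GB, 2 GB left
drive 5: place 4 GB, 5 GB left
drive 5: place 3 GB, 2 GB left

7 drives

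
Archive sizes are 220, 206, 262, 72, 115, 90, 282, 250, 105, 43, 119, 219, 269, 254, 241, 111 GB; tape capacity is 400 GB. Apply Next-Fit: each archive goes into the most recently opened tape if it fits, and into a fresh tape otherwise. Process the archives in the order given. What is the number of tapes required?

220 GB → tape 1 (remaining 180 GB)
206 GB → tape 2 (remaining 194 GB)
262 GB → tape 3 (remaining 138 GB)
72 GB → tape 3 (remaining 66 GB)
115 GB → tape 4 (remaining 285 GB)
90 GB → tape 4 (remaining 195 GB)
282 GB → tape 5 (remaining 118 GB)
250 GB → tape 6 (remaining 150 GB)
105 GB → tape 6 (remaining 45 GB)
43 GB → tape 6 (remaining 2 GB)
119 GB → tape 7 (remaining 281 GB)
219 GB → tape 7 (remaining 62 GB)
269 GB → tape 8 (remaining 131 GB)
254 GB → tape 9 (remaining 146 GB)
241 GB → tape 10 (remaining 159 GB)
111 GB → tape 10 (remaining 48 GB)

10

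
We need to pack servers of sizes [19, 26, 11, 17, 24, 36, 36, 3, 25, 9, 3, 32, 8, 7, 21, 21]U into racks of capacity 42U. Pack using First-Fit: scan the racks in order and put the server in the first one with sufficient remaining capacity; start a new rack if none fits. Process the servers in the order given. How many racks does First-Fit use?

8 racks

rack 1: place 19U, 23U left
rack 2: place 26U, 16U left
rack 1: place 11U, 12U left
rack 3: place 17U, 25U left
rack 3: place 24U, 1U left
rack 4: place 36U, 6U left
rack 5: place 36U, 6U left
rack 1: place 3U, 9U left
rack 6: place 25U, 17U left
rack 1: place 9U, 0U left
rack 2: place 3U, 13U left
rack 7: place 32U, 10U left
rack 2: place 8U, 5U left
rack 6: place 7U, 10U left
rack 8: place 21U, 21U left
rack 8: place 21U, 0U left
Final racks: [19,11,3,9] [26,3,8] [17,24] [36] [36] [25,7] [32] [21,21].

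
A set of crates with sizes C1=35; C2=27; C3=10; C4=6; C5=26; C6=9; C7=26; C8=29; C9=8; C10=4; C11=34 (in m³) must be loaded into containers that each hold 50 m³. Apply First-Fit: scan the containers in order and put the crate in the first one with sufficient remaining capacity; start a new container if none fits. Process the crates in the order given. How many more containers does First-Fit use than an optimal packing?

First-Fit: [35,10,4] [27,6,9,8] [26] [26] [29] [34] → 6 containers.
6 crates exceed 25 m³ (half the capacity), and no two of those can share a container, so at least 6 containers are needed.
So 6 is already optimal.

0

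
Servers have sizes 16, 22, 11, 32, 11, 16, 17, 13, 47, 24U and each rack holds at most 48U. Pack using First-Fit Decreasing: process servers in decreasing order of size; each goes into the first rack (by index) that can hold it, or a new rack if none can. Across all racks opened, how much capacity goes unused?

Sorted descending: 47, 32, 24, 22, 17, 16, 16, 13, 11, 11.
47U → rack 1 (remaining 1U)
32U → rack 2 (remaining 16U)
24U → rack 3 (remaining 24U)
22U → rack 3 (remaining 2U)
17U → rack 4 (remaining 31U)
16U → rack 2 (remaining 0U)
16U → rack 4 (remaining 15U)
13U → rack 4 (remaining 2U)
11U → rack 5 (remaining 37U)
11U → rack 5 (remaining 26U)
5 racks × 48U = 240U; used 209U; unused 31U.

31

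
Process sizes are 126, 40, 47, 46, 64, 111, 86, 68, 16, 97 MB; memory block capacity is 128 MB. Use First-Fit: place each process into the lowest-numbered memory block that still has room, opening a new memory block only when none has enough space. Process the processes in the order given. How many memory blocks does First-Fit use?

7

Put 126 MB in memory block 1; 2 MB remain.
Put 40 MB in memory block 2; 88 MB remain.
Put 47 MB in memory block 2; 41 MB remain.
Put 46 MB in memory block 3; 82 MB remain.
Put 64 MB in memory block 3; 18 MB remain.
Put 111 MB in memory block 4; 17 MB remain.
Put 86 MB in memory block 5; 42 MB remain.
Put 68 MB in memory block 6; 60 MB remain.
Put 16 MB in memory block 2; 25 MB remain.
Put 97 MB in memory block 7; 31 MB remain.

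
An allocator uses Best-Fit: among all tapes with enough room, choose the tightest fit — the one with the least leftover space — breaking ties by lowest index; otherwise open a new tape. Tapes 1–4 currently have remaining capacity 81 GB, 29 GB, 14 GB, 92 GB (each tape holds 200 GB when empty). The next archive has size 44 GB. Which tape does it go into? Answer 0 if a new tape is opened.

1

Tapes with room: tape 1 (81 GB), tape 4 (92 GB).
Tightest fit is tape 1 with 81 GB free.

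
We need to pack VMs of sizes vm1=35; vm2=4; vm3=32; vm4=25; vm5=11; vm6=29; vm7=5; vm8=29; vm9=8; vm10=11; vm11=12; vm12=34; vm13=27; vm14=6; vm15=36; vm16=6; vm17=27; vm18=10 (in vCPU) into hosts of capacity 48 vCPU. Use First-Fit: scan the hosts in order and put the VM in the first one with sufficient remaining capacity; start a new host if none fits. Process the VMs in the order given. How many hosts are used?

9 hosts

vm1 (35 vCPU) → host 1 (remaining 13 vCPU)
vm2 (4 vCPU) → host 1 (remaining 9 vCPU)
vm3 (32 vCPU) → host 2 (remaining 16 vCPU)
vm4 (25 vCPU) → host 3 (remaining 23 vCPU)
vm5 (11 vCPU) → host 2 (remaining 5 vCPU)
vm6 (29 vCPU) → host 4 (remaining 19 vCPU)
vm7 (5 vCPU) → host 1 (remaining 4 vCPU)
vm8 (29 vCPU) → host 5 (remaining 19 vCPU)
vm9 (8 vCPU) → host 3 (remaining 15 vCPU)
vm10 (11 vCPU) → host 3 (remaining 4 vCPU)
vm11 (12 vCPU) → host 4 (remaining 7 vCPU)
vm12 (34 vCPU) → host 6 (remaining 14 vCPU)
vm13 (27 vCPU) → host 7 (remaining 21 vCPU)
vm14 (6 vCPU) → host 4 (remaining 1 vCPU)
vm15 (36 vCPU) → host 8 (remaining 12 vCPU)
vm16 (6 vCPU) → host 5 (remaining 13 vCPU)
vm17 (27 vCPU) → host 9 (remaining 21 vCPU)
vm18 (10 vCPU) → host 5 (remaining 3 vCPU)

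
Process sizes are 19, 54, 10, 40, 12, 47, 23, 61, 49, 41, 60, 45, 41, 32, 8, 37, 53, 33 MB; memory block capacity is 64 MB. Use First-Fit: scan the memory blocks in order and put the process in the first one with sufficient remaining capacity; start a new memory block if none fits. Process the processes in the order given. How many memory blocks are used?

14 memory blocks

memory block 1: place 19 MB, 45 MB left
memory block 2: place 54 MB, 10 MB left
memory block 1: place 10 MB, 35 MB left
memory block 3: place 40 MB, 24 MB left
memory block 1: place 12 MB, 23 MB left
memory block 4: place 47 MB, 17 MB left
memory block 1: place 23 MB, 0 MB left
memory block 5: place 61 MB, 3 MB left
memory block 6: place 49 MB, 15 MB left
memory block 7: place 41 MB, 23 MB left
memory block 8: place 60 MB, 4 MB left
memory block 9: place 45 MB, 19 MB left
memory block 10: place 41 MB, 23 MB left
memory block 11: place 32 MB, 32 MB left
memory block 2: place 8 MB, 2 MB left
memory block 12: place 37 MB, 27 MB left
memory block 13: place 53 MB, 11 MB left
memory block 14: place 33 MB, 31 MB left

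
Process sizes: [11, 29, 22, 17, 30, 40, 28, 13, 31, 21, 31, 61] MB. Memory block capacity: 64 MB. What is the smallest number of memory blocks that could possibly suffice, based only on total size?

Total size = 11 + 29 + 22 + 17 + 30 + 40 + 28 + 13 + 31 + 21 + 31 + 61 = 334 MB.
⌈334 / 64⌉ = 6.

6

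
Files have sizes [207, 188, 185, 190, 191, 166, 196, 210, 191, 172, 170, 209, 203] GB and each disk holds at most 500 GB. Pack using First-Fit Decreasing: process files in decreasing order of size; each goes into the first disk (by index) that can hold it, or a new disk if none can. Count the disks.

7

Sorted descending: 210, 209, 207, 203, 196, 191, 191, 190, 188, 185, 172, 170, 166.
disk 1: place 210 GB, 290 GB left
disk 1: place 209 GB, 81 GB left
disk 2: place 207 GB, 293 GB left
disk 2: place 203 GB, 90 GB left
disk 3: place 196 GB, 304 GB left
disk 3: place 191 GB, 113 GB left
disk 4: place 191 GB, 309 GB left
disk 4: place 190 GB, 119 GB left
disk 5: place 188 GB, 312 GB left
disk 5: place 185 GB, 127 GB left
disk 6: place 172 GB, 328 GB left
disk 6: place 170 GB, 158 GB left
disk 7: place 166 GB, 334 GB left
Final disks: [210,209] [207,203] [196,191] [191,190] [188,185] [172,170] [166].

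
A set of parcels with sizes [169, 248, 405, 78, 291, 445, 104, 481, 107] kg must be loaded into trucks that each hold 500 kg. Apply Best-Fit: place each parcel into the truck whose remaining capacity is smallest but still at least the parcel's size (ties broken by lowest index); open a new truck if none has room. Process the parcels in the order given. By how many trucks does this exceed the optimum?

1

Best-Fit: [169,248,78] [405] [291,104] [445] [481] [107] → 6 trucks.
Total size 2328 kg; any packing needs at least ⌈2328/500⌉ = 5 trucks.
An optimal packing achieves that bound: [481] [445] [405,78] [291,169] [248,107,104] → 5 trucks.
Excess: 6 − 5 = 1.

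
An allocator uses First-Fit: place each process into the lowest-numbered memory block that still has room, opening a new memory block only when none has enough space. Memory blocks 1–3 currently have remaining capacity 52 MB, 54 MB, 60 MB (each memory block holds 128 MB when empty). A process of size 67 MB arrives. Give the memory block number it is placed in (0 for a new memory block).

No memory block has ≥ 67 MB free, so a new memory block is opened.

0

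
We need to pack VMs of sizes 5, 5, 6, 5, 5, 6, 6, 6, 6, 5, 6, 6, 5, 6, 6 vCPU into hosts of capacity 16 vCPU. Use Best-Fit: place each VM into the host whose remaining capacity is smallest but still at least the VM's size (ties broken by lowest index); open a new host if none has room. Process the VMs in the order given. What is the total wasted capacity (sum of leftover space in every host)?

Put 5 vCPU in host 1; 11 vCPU remain.
Put 5 vCPU in host 1; 6 vCPU remain.
Put 6 vCPU in host 1; 0 vCPU remain.
Put 5 vCPU in host 2; 11 vCPU remain.
Put 5 vCPU in host 2; 6 vCPU remain.
Put 6 vCPU in host 2; 0 vCPU remain.
Put 6 vCPU in host 3; 10 vCPU remain.
Put 6 vCPU in host 3; 4 vCPU remain.
Put 6 vCPU in host 4; 10 vCPU remain.
Put 5 vCPU in host 4; 5 vCPU remain.
Put 6 vCPU in host 5; 10 vCPU remain.
Put 6 vCPU in host 5; 4 vCPU remain.
Put 5 vCPU in host 4; 0 vCPU remain.
Put 6 vCPU in host 6; 10 vCPU remain.
Put 6 vCPU in host 6; 4 vCPU remain.
6 hosts × 16 vCPU = 96 vCPU; used 84 vCPU; unused 12 vCPU.

12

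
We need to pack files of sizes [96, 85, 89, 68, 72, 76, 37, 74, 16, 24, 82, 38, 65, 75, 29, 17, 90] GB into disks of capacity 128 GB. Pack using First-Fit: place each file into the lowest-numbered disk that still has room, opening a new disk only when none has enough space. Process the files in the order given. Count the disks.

11 disks

96 GB → disk 1 (remaining 32 GB)
85 GB → disk 2 (remaining 43 GB)
89 GB → disk 3 (remaining 39 GB)
68 GB → disk 4 (remaining 60 GB)
72 GB → disk 5 (remaining 56 GB)
76 GB → disk 6 (remaining 52 GB)
37 GB → disk 2 (remaining 6 GB)
74 GB → disk 7 (remaining 54 GB)
16 GB → disk 1 (remaining 16 GB)
24 GB → disk 3 (remaining 15 GB)
82 GB → disk 8 (remaining 46 GB)
38 GB → disk 4 (remaining 22 GB)
65 GB → disk 9 (remaining 63 GB)
75 GB → disk 10 (remaining 53 GB)
29 GB → disk 5 (remaining 27 GB)
17 GB → disk 4 (remaining 5 GB)
90 GB → disk 11 (remaining 38 GB)
Final disks: [96,16] [85,37] [89,24] [68,38,17] [72,29] [76] [74] [82] [65] [75] [90].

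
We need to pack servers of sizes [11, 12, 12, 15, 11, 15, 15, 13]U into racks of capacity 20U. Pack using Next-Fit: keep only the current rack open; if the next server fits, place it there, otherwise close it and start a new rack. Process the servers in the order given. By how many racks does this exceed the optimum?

0

Next-Fit: [11] [12] [12] [15] [11] [15] [15] [13] → 8 racks.
8 servers exceed 10U (half the capacity), and no two of those can share a rack, so at least 8 racks are needed.
So 8 is already optimal.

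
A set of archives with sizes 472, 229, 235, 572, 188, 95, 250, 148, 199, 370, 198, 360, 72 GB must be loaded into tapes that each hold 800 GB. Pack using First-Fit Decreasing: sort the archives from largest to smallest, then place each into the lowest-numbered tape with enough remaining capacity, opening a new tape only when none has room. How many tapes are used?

Sorted descending: 572, 472, 370, 360, 250, 235, 229, 199, 198, 188, 148, 95, 72.
572 GB → tape 1 (remaining 228 GB)
472 GB → tape 2 (remaining 328 GB)
370 GB → tape 3 (remaining 430 GB)
360 GB → tape 3 (remaining 70 GB)
250 GB → tape 2 (remaining 78 GB)
235 GB → tape 4 (remaining 565 GB)
229 GB → tape 4 (remaining 336 GB)
199 GB → tape 1 (remaining 29 GB)
198 GB → tape 4 (remaining 138 GB)
188 GB → tape 5 (remaining 612 GB)
148 GB → tape 5 (remaining 464 GB)
95 GB → tape 4 (remaining 43 GB)
72 GB → tape 2 (remaining 6 GB)
Final tapes: [572,199] [472,250,72] [370,360] [235,229,198,95] [188,148].

5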